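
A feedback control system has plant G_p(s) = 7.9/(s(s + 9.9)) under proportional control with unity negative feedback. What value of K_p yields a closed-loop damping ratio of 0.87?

K_p = 4.1

Closed-loop characteristic equation: s² + 9.9s + K_p·7.9 = 0.
So ω_n = √(7.9K_p) and 2ζω_n = 9.9, giving ζ = 9.9/(2√(7.9K_p)).
Setting ζ = 0.87: √(7.9K_p) = 9.9/(2·0.87) = 5.69, so K_p = 32.37/7.9 = 4.1.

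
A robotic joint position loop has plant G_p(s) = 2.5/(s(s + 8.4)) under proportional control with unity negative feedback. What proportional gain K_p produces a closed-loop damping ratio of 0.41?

Closed-loop characteristic equation: s² + 8.4s + K_p·2.5 = 0.
So ω_n = √(2.5K_p) and 2ζω_n = 8.4, giving ζ = 8.4/(2√(2.5K_p)).
Setting ζ = 0.41: √(2.5K_p) = 8.4/(2·0.41) = 10.24, so K_p = 104.9/2.5 = 42.

K_p = 42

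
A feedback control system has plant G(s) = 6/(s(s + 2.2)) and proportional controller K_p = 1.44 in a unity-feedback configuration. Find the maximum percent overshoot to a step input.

Closed-loop characteristic equation: s² + 2.2s + 8.64 = 0, so ω_n = 2.939 rad/s and ζ = 2.2/(2·2.939) = 0.3742.
%OS = 100·exp(−πζ/√(1−ζ²)) = 100·exp(−π·0.3742/√0.86) = 28.1%.

28.1%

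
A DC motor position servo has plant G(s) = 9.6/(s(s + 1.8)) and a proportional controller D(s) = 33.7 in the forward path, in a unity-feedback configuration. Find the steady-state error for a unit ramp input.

0.00556

The loop has one pole at the origin (type 1). Velocity error constant K_v = lim_{s→0} s·D(s)G(s) = 33.7·9.6/1.8 = 179.7.
Steady-state error to a unit ramp: e_ss = 1/K_v = 0.00556.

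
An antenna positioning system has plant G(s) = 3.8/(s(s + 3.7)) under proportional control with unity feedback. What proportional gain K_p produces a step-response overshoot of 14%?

From %OS = 100·exp(−πζ/√(1−ζ²)) = 14%, ζ = −ln(0.14)/√(π²+ln²(0.14)) = 0.5305.
Characteristic equation s² + 3.7s + 3.8K_p = 0 gives ζ = 3.7/(2√(3.8K_p)).
Setting ζ = 0.5305: √(3.8K_p) = 3.7/(2·0.5305) = 3.487, so K_p = 12.16/3.8 = 3.2.

K_p = 3.2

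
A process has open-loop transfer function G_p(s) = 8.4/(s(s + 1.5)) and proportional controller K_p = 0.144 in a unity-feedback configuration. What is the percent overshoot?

Closed-loop characteristic equation: s² + 1.5s + 1.21 = 0, so ω_n = 1.1 rad/s and ζ = 1.5/(2·1.1) = 0.6819.
%OS = 100·exp(−πζ/√(1−ζ²)) = 100·exp(−π·0.6819/√0.535) = 5.34%.

5.34%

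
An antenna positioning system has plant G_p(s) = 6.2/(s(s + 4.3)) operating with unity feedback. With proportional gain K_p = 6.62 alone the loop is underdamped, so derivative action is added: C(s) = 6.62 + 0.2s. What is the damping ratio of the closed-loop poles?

ζ = 0.432

Forward path: (6.62 + 0.2s)·6.2/(s(s+4.3)). The closed-loop characteristic equation is s² + (4.3 + 6.2·0.2)s + 6.2·6.62 = 0.
That is s² + 5.54s + 41.04 = 0, so ω_n = 6.407 rad/s and ζ = 5.54/(2·6.407) = 0.4324.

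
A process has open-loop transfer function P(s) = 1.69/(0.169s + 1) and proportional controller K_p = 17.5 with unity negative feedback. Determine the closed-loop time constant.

τ = 0.00553 s

Closed loop: T(s) = K_p·P/(1+K_p·P) = 29.57/(0.169s + 1 + 29.57), with pole at s = −(1 + 29.57)/0.169 = −180.9.
Closed-loop time constant τ = 1/180.9 = 0.00553 s.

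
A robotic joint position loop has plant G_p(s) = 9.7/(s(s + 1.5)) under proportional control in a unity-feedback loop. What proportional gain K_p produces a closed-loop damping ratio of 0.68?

Closed-loop characteristic equation: s² + 1.5s + K_p·9.7 = 0.
So ω_n = √(9.7K_p) and 2ζω_n = 1.5, giving ζ = 1.5/(2√(9.7K_p)).
Setting ζ = 0.68: √(9.7K_p) = 1.5/(2·0.68) = 1.103, so K_p = 1.216/9.7 = 0.125.

K_p = 0.125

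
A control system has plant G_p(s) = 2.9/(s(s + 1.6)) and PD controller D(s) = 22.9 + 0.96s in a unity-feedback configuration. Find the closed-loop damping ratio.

ζ = 0.269

Forward path: (22.9 + 0.96s)·2.9/(s(s+1.6)). The closed-loop characteristic equation is s² + (1.6 + 2.9·0.96)s + 2.9·22.9 = 0.
That is s² + 4.384s + 66.41 = 0, so ω_n = 8.149 rad/s and ζ = 4.384/(2·8.149) = 0.269.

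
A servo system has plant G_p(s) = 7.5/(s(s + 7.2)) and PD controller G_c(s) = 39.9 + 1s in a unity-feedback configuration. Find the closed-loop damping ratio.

ζ = 0.425

Forward path: (39.9 + 1s)·7.5/(s(s+7.2)). The closed-loop characteristic equation is s² + (7.2 + 7.5·1)s + 7.5·39.9 = 0.
That is s² + 14.7s + 299.2 = 0, so ω_n = 17.3 rad/s and ζ = 14.7/(2·17.3) = 0.4249.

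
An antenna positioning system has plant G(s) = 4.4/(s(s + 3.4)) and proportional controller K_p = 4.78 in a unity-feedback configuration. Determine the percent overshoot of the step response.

Closed-loop characteristic equation: s² + 3.4s + 21.03 = 0, so ω_n = 4.586 rad/s and ζ = 3.4/(2·4.586) = 0.3707.
%OS = 100·exp(−πζ/√(1−ζ²)) = 100·exp(−π·0.3707/√0.8626) = 28.5%.

28.5%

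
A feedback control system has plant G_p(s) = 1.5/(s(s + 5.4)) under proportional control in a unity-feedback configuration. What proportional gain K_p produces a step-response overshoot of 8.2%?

From %OS = 100·exp(−πζ/√(1−ζ²)) = 8.2%, ζ = −ln(0.082)/√(π²+ln²(0.082)) = 0.6228.
Characteristic equation s² + 5.4s + 1.5K_p = 0 gives ζ = 5.4/(2√(1.5K_p)).
Setting ζ = 0.6228: √(1.5K_p) = 5.4/(2·0.6228) = 4.335, so K_p = 18.79/1.5 = 12.5.

K_p = 12.5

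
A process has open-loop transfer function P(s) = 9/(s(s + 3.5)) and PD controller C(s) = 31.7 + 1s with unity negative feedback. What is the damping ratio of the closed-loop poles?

Forward path: (31.7 + 1s)·9/(s(s+3.5)). The closed-loop characteristic equation is s² + (3.5 + 9·1)s + 9·31.7 = 0.
That is s² + 12.5s + 285.3 = 0, so ω_n = 16.89 rad/s and ζ = 12.5/(2·16.89) = 0.37.

ζ = 0.37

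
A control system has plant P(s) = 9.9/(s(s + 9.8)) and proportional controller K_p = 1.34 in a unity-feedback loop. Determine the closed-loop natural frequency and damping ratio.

ω_n = 3.64 rad/s, ζ = 1.35

1 + K_p·P(s) = 0 gives s² + 9.8s + 13.27 = 0.
Matching s² + 2ζω_n s + ω_n²: ω_n = √13.27 = 3.642 rad/s and 2ζω_n = 9.8, so ζ = 9.8/(2·3.642) = 1.35.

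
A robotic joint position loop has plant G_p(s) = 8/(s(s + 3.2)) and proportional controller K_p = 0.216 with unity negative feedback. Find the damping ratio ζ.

With unity feedback the closed-loop characteristic equation is s² + 3.2s + 0.216·8 = s² + 3.2s + 1.728 = 0.
Matching s² + 2ζω_n s + ω_n²: ω_n = √1.728 = 1.315 rad/s and 2ζω_n = 3.2, so ζ = 3.2/(2·1.315) = 1.22.

ζ = 1.22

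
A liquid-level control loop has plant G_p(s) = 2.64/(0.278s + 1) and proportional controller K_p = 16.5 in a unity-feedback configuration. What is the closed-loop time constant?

τ = 0.00624 s

Closed loop: T(s) = K_p·G_p/(1+K_p·G_p) = 43.56/(0.278s + 1 + 43.56), with pole at s = −(1 + 43.56)/0.278 = −160.3.
Closed-loop time constant τ = 1/160.3 = 0.00624 s.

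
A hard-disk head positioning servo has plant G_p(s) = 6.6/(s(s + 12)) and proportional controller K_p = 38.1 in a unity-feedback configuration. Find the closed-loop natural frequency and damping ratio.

ω_n = 15.9 rad/s, ζ = 0.378

With unity feedback the closed-loop characteristic equation is s² + 12s + 38.1·6.6 = s² + 12s + 251.5 = 0.
Matching s² + 2ζω_n s + ω_n²: ω_n = √251.5 = 15.86 rad/s and 2ζω_n = 12, so ζ = 12/(2·15.86) = 0.378.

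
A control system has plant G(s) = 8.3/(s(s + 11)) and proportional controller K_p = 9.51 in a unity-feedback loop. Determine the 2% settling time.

The closed-loop denominator s² + 11s + 78.93 gives ω_n = √78.93 = 8.884 and ζ = 11/(2ω_n) = 0.6191.
2% settling time T_s ≈ 4/(ζω_n) = 4/5.5 = 0.727 s.

T_s ≈ 0.727 s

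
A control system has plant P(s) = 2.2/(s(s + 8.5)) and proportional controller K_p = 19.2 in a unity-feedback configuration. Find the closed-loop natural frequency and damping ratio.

1 + K_p·P(s) = 0 gives s² + 8.5s + 42.24 = 0.
Matching s² + 2ζω_n s + ω_n²: ω_n = √42.24 = 6.499 rad/s and 2ζω_n = 8.5, so ζ = 8.5/(2·6.499) = 0.654.

ω_n = 6.5 rad/s, ζ = 0.654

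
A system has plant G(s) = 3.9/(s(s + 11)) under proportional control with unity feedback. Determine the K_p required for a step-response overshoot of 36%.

From %OS = 100·exp(−πζ/√(1−ζ²)) = 36%, ζ = −ln(0.36)/√(π²+ln²(0.36)) = 0.3093.
Characteristic equation s² + 11s + 3.9K_p = 0 gives ζ = 11/(2√(3.9K_p)).
Setting ζ = 0.3093: √(3.9K_p) = 11/(2·0.3093) = 17.78, so K_p = 316.3/3.9 = 81.1.

K_p = 81.1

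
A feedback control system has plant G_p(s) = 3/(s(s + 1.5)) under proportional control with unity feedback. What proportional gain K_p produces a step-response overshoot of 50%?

K_p = 4.04

From %OS = 100·exp(−πζ/√(1−ζ²)) = 50%, ζ = −ln(0.5)/√(π²+ln²(0.5)) = 0.2155.
Characteristic equation s² + 1.5s + 3K_p = 0 gives ζ = 1.5/(2√(3K_p)).
Setting ζ = 0.2155: √(3K_p) = 1.5/(2·0.2155) = 3.481, so K_p = 12.12/3 = 4.04.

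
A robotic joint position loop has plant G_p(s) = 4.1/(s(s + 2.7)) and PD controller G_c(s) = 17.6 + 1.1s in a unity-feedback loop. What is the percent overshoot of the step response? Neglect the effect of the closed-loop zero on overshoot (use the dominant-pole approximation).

Forward path: (17.6 + 1.1s)·4.1/(s(s+2.7)). The closed-loop characteristic equation is s² + (2.7 + 4.1·1.1)s + 4.1·17.6 = 0.
That is s² + 7.21s + 72.16 = 0, so ω_n = 8.495 rad/s and ζ = 7.21/(2·8.495) = 0.4244.
%OS = 100·exp(−πζ/√(1−ζ²)) = 22.9%.

22.9%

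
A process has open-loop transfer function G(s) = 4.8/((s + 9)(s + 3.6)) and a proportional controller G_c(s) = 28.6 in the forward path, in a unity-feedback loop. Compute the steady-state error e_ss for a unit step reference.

0.191

The loop is type 0. Static position error constant K_pos = G_c(0)·G(0) = 28.6·0.1481 = 4.237.
Steady-state error to a unit step: e_ss = 1/(1+K_pos) = 1/5.237 = 0.191.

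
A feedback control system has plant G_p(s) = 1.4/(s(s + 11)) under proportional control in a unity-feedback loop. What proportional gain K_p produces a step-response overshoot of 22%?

K_p = 115

From %OS = 100·exp(−πζ/√(1−ζ²)) = 22%, ζ = −ln(0.22)/√(π²+ln²(0.22)) = 0.4342.
Characteristic equation s² + 11s + 1.4K_p = 0 gives ζ = 11/(2√(1.4K_p)).
Setting ζ = 0.4342: √(1.4K_p) = 11/(2·0.4342) = 12.67, so K_p = 160.5/1.4 = 115.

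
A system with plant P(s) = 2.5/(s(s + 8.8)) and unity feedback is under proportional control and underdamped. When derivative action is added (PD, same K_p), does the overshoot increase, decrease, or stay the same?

The derivative term adds K·K_d to the s-coefficient of the characteristic equation, raising 2ζω_n while ω_n is unchanged; ζ increases, so overshoot decreases.

decrease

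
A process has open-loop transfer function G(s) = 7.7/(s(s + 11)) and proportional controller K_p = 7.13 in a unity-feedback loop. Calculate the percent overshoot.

Closed-loop characteristic equation: s² + 11s + 54.9 = 0, so ω_n = 7.41 rad/s and ζ = 11/(2·7.41) = 0.7423.
%OS = 100·exp(−πζ/√(1−ζ²)) = 100·exp(−π·0.7423/√0.449) = 3.08%.

3.08%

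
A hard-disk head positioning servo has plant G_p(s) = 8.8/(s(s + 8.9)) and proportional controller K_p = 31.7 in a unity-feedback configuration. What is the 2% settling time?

Closed-loop characteristic equation: s² + 8.9s + 279 = 0, so ω_n = 16.7 rad/s and ζ = 8.9/(2·16.7) = 0.2664.
2% settling time T_s ≈ 4/(ζω_n) = 4/4.45 = 0.899 s.

T_s ≈ 0.899 s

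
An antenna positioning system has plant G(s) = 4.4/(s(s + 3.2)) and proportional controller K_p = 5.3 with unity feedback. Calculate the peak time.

From 1 + K_pG(s) = 0: s² + 3.2s + 23.32 = 0 ⇒ ω_n = 4.829, ζ = 0.3313.
Damped frequency ω_d = ω_n√(1−ζ²) = 4.556 rad/s, so peak time T_p = π/ω_d = 0.69 s.

T_p = 0.69 s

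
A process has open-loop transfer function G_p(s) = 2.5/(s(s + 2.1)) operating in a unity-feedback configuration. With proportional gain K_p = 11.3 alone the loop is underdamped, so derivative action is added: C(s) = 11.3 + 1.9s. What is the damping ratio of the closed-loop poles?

ζ = 0.644

Forward path: (11.3 + 1.9s)·2.5/(s(s+2.1)). The closed-loop characteristic equation is s² + (2.1 + 2.5·1.9)s + 2.5·11.3 = 0.
That is s² + 6.85s + 28.25 = 0, so ω_n = 5.315 rad/s and ζ = 6.85/(2·5.315) = 0.6444.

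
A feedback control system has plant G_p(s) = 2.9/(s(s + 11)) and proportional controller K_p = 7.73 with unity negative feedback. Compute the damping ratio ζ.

The closed-loop denominator is s(s+11) + 7.73·2.9 = s² + 11s + 22.42.
Matching s² + 2ζω_n s + ω_n²: ω_n = √22.42 = 4.735 rad/s and 2ζω_n = 11, so ζ = 11/(2·4.735) = 1.16.

ζ = 1.16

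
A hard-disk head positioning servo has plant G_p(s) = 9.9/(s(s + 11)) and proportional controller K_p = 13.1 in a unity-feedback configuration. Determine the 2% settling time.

T_s ≈ 0.727 s

The closed-loop denominator s² + 11s + 129.7 gives ω_n = √129.7 = 11.39 and ζ = 11/(2ω_n) = 0.483.
2% settling time T_s ≈ 4/(ζω_n) = 4/5.5 = 0.727 s.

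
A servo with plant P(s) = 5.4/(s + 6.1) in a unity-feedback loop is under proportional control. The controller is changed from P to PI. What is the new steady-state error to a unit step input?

Adding integral action puts a pole at s = 0 in the forward path, raising the system type to 1; a type-1 loop has zero steady-state error to a step.

0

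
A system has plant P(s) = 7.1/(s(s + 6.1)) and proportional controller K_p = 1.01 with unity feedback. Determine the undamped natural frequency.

1 + K_p·P(s) = 0 gives s² + 6.1s + 7.171 = 0.
Matching s² + 2ζω_n s + ω_n²: ω_n = √7.171 = 2.678 rad/s and 2ζω_n = 6.1, so ζ = 6.1/(2·2.678) = 1.14.

ω_n = 2.68 rad/s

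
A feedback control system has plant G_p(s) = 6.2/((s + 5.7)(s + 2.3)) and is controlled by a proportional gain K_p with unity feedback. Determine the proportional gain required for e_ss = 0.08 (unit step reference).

K_p = 24.3

Steady-state error for a unit step on this type-0 loop is 1/(1 + K_p·G_p(0)).
G_p(0) = 0.4729. Require 1/(1 + K_p·0.4729) = 0.08, so 1 + 0.4729·K_p = 12.5.
K_p = (12.5 − 1)/0.4729 = 24.3.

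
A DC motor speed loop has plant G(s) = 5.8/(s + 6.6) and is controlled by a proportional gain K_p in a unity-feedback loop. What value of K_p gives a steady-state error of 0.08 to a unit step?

Steady-state error for a unit step on this type-0 loop is 1/(1 + K_p·G(0)).
G(0) = 0.8788. Require 1/(1 + K_p·0.8788) = 0.08, so 1 + 0.8788·K_p = 12.5.
K_p = (12.5 − 1)/0.8788 = 13.1.

K_p = 13.1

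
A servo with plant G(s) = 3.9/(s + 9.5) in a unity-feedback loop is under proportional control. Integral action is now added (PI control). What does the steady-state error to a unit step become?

The integrator makes K_pos = lim_{s→0} C(s)G(s) infinite, so e_ss = 1/(1+K_pos) = 0.

0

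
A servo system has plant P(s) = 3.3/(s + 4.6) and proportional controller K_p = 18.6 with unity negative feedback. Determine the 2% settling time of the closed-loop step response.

T_s ≈ 0.0606 s

Closed-loop transfer function: T(s) = K_p·P(s)/(1 + K_p·P(s)) = 61.38/(s + 4.6 + 61.38) = 61.38/(s + 65.98).
Time constant τ = 1/65.98 = 0.01516 s, so the 2% settling time is about 4τ = 0.0606 s.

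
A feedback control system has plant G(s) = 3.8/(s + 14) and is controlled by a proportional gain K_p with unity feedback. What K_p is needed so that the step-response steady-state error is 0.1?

The loop is type 0, so e_ss(step) = 1/(1 + K_pos) with K_pos = K_p·G(0).
G(0) = 0.2714. Require 1/(1 + K_p·0.2714) = 0.1, so 1 + 0.2714·K_p = 10.
K_p = (10 − 1)/0.2714 = 33.2.

K_p = 33.2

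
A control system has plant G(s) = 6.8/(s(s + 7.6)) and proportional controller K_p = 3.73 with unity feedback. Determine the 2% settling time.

The closed-loop denominator s² + 7.6s + 25.36 gives ω_n = √25.36 = 5.036 and ζ = 7.6/(2ω_n) = 0.7545.
2% settling time T_s ≈ 4/(ζω_n) = 4/3.8 = 1.05 s.

T_s ≈ 1.05 s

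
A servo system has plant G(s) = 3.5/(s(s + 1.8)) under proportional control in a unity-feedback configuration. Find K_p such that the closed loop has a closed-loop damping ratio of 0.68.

K_p = 0.5

Closed-loop characteristic equation: s² + 1.8s + K_p·3.5 = 0.
So ω_n = √(3.5K_p) and 2ζω_n = 1.8, giving ζ = 1.8/(2√(3.5K_p)).
Setting ζ = 0.68: √(3.5K_p) = 1.8/(2·0.68) = 1.324, so K_p = 1.752/3.5 = 0.5.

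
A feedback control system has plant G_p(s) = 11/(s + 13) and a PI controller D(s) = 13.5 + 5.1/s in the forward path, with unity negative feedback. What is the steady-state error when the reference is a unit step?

0

The open loop D(s)G_p(s) has a pole at the origin (type 1), so the static position error constant is infinite and e_ss = 1/(1+∞) = 0.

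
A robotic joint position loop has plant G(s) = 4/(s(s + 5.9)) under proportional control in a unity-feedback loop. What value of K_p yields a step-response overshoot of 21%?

K_p = 11

From %OS = 100·exp(−πζ/√(1−ζ²)) = 21%, ζ = −ln(0.21)/√(π²+ln²(0.21)) = 0.4449.
Characteristic equation s² + 5.9s + 4K_p = 0 gives ζ = 5.9/(2√(4K_p)).
Setting ζ = 0.4449: √(4K_p) = 5.9/(2·0.4449) = 6.631, so K_p = 43.97/4 = 11.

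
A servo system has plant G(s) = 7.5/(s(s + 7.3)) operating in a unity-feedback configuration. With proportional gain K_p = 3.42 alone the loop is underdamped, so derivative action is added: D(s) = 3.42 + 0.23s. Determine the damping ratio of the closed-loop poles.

ζ = 0.891

Forward path: (3.42 + 0.23s)·7.5/(s(s+7.3)). The closed-loop characteristic equation is s² + (7.3 + 7.5·0.23)s + 7.5·3.42 = 0.
That is s² + 9.025s + 25.65 = 0, so ω_n = 5.065 rad/s and ζ = 9.025/(2·5.065) = 0.891.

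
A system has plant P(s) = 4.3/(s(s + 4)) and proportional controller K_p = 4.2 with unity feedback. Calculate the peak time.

T_p = 0.838 s

From 1 + K_pP(s) = 0: s² + 4s + 18.06 = 0 ⇒ ω_n = 4.25, ζ = 0.4706.
Damped frequency ω_d = ω_n√(1−ζ²) = 3.75 rad/s, so peak time T_p = π/ω_d = 0.838 s.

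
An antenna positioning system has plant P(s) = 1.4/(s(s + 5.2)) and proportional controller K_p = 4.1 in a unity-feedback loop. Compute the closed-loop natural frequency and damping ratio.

ω_n = 2.4 rad/s, ζ = 1.09

1 + K_p·P(s) = 0 gives s² + 5.2s + 5.74 = 0.
Matching s² + 2ζω_n s + ω_n²: ω_n = √5.74 = 2.396 rad/s and 2ζω_n = 5.2, so ζ = 5.2/(2·2.396) = 1.09.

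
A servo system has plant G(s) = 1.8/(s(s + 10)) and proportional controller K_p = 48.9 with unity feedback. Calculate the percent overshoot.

From 1 + K_pG(s) = 0: s² + 10s + 88.02 = 0 ⇒ ω_n = 9.382, ζ = 0.5329.
%OS = 100·exp(−πζ/√(1−ζ²)) = 100·exp(−π·0.5329/√0.716) = 13.8%.

13.8%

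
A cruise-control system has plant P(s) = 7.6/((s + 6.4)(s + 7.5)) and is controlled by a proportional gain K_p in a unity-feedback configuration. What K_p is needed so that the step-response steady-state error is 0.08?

The loop is type 0, so e_ss(step) = 1/(1 + K_pos) with K_pos = K_p·P(0).
P(0) = 0.1583. Require 1/(1 + K_p·0.1583) = 0.08, so 1 + 0.1583·K_p = 12.5.
K_p = (12.5 − 1)/0.1583 = 72.6.

K_p = 72.6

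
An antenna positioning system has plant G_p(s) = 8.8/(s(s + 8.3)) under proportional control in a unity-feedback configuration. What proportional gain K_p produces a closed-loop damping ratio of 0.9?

K_p = 2.42

Closed-loop characteristic equation: s² + 8.3s + K_p·8.8 = 0.
So ω_n = √(8.8K_p) and 2ζω_n = 8.3, giving ζ = 8.3/(2√(8.8K_p)).
Setting ζ = 0.9: √(8.8K_p) = 8.3/(2·0.9) = 4.611, so K_p = 21.26/8.8 = 2.42.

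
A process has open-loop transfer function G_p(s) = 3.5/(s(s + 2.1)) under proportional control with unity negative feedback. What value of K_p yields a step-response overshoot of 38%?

K_p = 3.64

From %OS = 100·exp(−πζ/√(1−ζ²)) = 38%, ζ = −ln(0.38)/√(π²+ln²(0.38)) = 0.2943.
Characteristic equation s² + 2.1s + 3.5K_p = 0 gives ζ = 2.1/(2√(3.5K_p)).
Setting ζ = 0.2943: √(3.5K_p) = 2.1/(2·0.2943) = 3.567, so K_p = 12.73/3.5 = 3.64.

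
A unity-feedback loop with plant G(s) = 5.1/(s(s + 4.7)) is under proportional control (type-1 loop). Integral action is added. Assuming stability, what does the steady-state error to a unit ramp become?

The integrator raises the loop to type 2, so K_v → ∞ and e_ss to a ramp is zero.

0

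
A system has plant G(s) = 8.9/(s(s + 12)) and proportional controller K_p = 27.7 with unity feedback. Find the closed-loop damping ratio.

1 + K_p·G(s) = 0 gives s² + 12s + 246.5 = 0.
So ω_n² = 246.5 ⇒ ω_n = 15.7 rad/s, and ζ = 12/(2ω_n) = 0.382.

ζ = 0.382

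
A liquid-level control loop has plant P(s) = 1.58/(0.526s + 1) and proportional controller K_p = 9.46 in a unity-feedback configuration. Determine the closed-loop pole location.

s = -30.32

Closed loop: T(s) = K_p·P/(1+K_p·P) = 14.95/(0.526s + 1 + 14.95), with pole at s = −(1 + 14.95)/0.526 = −30.32.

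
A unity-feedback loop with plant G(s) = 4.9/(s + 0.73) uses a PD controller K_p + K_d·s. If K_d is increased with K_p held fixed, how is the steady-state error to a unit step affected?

K_d affects only the transient (the s-coefficient); the DC loop gain, and hence e_ss, depends only on K_p.

unchanged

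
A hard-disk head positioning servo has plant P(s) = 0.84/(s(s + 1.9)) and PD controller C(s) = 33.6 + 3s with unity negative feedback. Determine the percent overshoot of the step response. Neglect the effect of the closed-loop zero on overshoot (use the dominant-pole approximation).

Forward path: (33.6 + 3s)·0.84/(s(s+1.9)). The closed-loop characteristic equation is s² + (1.9 + 0.84·3)s + 0.84·33.6 = 0.
That is s² + 4.42s + 28.22 = 0, so ω_n = 5.313 rad/s and ζ = 4.42/(2·5.313) = 0.416.
%OS = 100·exp(−πζ/√(1−ζ²)) = 23.8%.

23.8%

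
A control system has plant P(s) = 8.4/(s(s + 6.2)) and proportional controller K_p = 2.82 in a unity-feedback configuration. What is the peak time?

Closed-loop characteristic equation: s² + 6.2s + 23.69 = 0, so ω_n = 4.867 rad/s and ζ = 6.2/(2·4.867) = 0.6369.
Damped frequency ω_d = ω_n√(1−ζ²) = 3.752 rad/s, so peak time T_p = π/ω_d = 0.837 s.

T_p = 0.837 s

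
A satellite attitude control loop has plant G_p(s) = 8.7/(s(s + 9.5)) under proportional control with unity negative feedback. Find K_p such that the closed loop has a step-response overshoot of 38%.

From %OS = 100·exp(−πζ/√(1−ζ²)) = 38%, ζ = −ln(0.38)/√(π²+ln²(0.38)) = 0.2943.
Characteristic equation s² + 9.5s + 8.7K_p = 0 gives ζ = 9.5/(2√(8.7K_p)).
Setting ζ = 0.2943: √(8.7K_p) = 9.5/(2·0.2943) = 16.14, so K_p = 260.4/8.7 = 29.9.

K_p = 29.9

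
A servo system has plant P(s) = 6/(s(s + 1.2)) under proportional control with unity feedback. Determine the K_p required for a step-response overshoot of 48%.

K_p = 1.16

From %OS = 100·exp(−πζ/√(1−ζ²)) = 48%, ζ = −ln(0.48)/√(π²+ln²(0.48)) = 0.2275.
Characteristic equation s² + 1.2s + 6K_p = 0 gives ζ = 1.2/(2√(6K_p)).
Setting ζ = 0.2275: √(6K_p) = 1.2/(2·0.2275) = 2.637, so K_p = 6.955/6 = 1.16.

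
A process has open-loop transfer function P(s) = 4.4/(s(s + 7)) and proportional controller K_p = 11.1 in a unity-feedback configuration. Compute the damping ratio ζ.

The closed-loop denominator is s(s+7) + 11.1·4.4 = s² + 7s + 48.84.
So ω_n² = 48.84 ⇒ ω_n = 6.989 rad/s, and ζ = 7/(2ω_n) = 0.501.

ζ = 0.501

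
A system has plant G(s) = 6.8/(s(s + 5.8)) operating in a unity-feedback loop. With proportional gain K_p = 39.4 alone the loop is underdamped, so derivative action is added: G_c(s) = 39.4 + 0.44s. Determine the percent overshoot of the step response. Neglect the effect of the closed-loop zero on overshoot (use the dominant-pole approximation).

41.6%

Forward path: (39.4 + 0.44s)·6.8/(s(s+5.8)). The closed-loop characteristic equation is s² + (5.8 + 6.8·0.44)s + 6.8·39.4 = 0.
That is s² + 8.792s + 267.9 = 0, so ω_n = 16.37 rad/s and ζ = 8.792/(2·16.37) = 0.2686.
%OS = 100·exp(−πζ/√(1−ζ²)) = 41.6%.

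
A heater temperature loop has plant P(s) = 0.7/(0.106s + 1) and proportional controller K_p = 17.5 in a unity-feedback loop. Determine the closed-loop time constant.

τ = 0.008 s

Closed loop: T(s) = K_p·P/(1+K_p·P) = 12.25/(0.106s + 1 + 12.25), with pole at s = −(1 + 12.25)/0.106 = −125.
Closed-loop time constant τ = 1/125 = 0.008 s.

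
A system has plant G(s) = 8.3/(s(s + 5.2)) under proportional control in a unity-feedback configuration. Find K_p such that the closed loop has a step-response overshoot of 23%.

From %OS = 100·exp(−πζ/√(1−ζ²)) = 23%, ζ = −ln(0.23)/√(π²+ln²(0.23)) = 0.4237.
Characteristic equation s² + 5.2s + 8.3K_p = 0 gives ζ = 5.2/(2√(8.3K_p)).
Setting ζ = 0.4237: √(8.3K_p) = 5.2/(2·0.4237) = 6.136, so K_p = 37.65/8.3 = 4.54.

K_p = 4.54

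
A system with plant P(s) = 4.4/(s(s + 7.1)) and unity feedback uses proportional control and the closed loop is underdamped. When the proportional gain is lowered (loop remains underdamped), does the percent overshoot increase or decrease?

decrease

ζ = 7.1/(2√(4.4K_p)) rises as K_p falls; higher damping means less overshoot.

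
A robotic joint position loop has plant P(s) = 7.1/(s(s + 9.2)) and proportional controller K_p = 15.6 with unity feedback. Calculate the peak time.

The closed-loop denominator s² + 9.2s + 110.8 gives ω_n = √110.8 = 10.52 and ζ = 9.2/(2ω_n) = 0.4371.
Damped frequency ω_d = ω_n√(1−ζ²) = 9.466 rad/s, so peak time T_p = π/ω_d = 0.332 s.

T_p = 0.332 s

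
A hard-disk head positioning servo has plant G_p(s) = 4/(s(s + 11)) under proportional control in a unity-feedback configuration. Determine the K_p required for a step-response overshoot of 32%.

K_p = 65.1

From %OS = 100·exp(−πζ/√(1−ζ²)) = 32%, ζ = −ln(0.32)/√(π²+ln²(0.32)) = 0.341.
Characteristic equation s² + 11s + 4K_p = 0 gives ζ = 11/(2√(4K_p)).
Setting ζ = 0.341: √(4K_p) = 11/(2·0.341) = 16.13, so K_p = 260.2/4 = 65.1.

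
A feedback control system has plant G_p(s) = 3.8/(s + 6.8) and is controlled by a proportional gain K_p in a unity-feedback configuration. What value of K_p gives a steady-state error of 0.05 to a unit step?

K_p = 34

For a type-0 loop with proportional control, e_ss = 1/(1 + K_p·G_p(0)).
G_p(0) = 0.5588. Require 1/(1 + K_p·0.5588) = 0.05, so 1 + 0.5588·K_p = 20.
K_p = (20 − 1)/0.5588 = 34.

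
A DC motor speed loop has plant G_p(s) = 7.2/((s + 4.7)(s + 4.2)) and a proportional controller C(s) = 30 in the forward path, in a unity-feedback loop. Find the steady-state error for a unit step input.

The loop is type 0. Static position error constant K_pos = C(0)·G_p(0) = 30·0.3647 = 10.94.
Steady-state error to a unit step: e_ss = 1/(1+K_pos) = 1/11.94 = 0.0837.

0.0837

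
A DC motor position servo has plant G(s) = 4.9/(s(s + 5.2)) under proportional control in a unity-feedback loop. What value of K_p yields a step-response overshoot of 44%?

K_p = 21.6

From %OS = 100·exp(−πζ/√(1−ζ²)) = 44%, ζ = −ln(0.44)/√(π²+ln²(0.44)) = 0.2528.
Characteristic equation s² + 5.2s + 4.9K_p = 0 gives ζ = 5.2/(2√(4.9K_p)).
Setting ζ = 0.2528: √(4.9K_p) = 5.2/(2·0.2528) = 10.28, so K_p = 105.7/4.9 = 21.6.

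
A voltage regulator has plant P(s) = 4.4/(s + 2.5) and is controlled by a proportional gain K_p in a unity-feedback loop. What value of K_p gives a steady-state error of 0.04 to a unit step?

For a type-0 loop with proportional control, e_ss = 1/(1 + K_p·P(0)).
P(0) = 1.76. Require 1/(1 + K_p·1.76) = 0.04, so 1 + 1.76·K_p = 25.
K_p = (25 − 1)/1.76 = 13.6.

K_p = 13.6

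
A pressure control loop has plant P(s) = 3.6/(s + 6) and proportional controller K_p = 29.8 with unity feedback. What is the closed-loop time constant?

Closed-loop transfer function: T(s) = K_p·P(s)/(1 + K_p·P(s)) = 107.3/(s + 6 + 107.3) = 107.3/(s + 113.3).
Time constant τ = 1/113.3 = 0.00883 s.

τ = 0.00883 s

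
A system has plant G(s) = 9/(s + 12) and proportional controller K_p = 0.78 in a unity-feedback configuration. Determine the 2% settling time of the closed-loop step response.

T_s ≈ 0.21 s

Closed-loop transfer function: T(s) = K_p·G(s)/(1 + K_p·G(s)) = 7.02/(s + 12 + 7.02) = 7.02/(s + 19.02).
Time constant τ = 1/19.02 = 0.05258 s, so the 2% settling time is about 4τ = 0.21 s.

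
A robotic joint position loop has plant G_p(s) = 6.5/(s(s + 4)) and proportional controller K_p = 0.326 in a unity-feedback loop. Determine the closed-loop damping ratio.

1 + K_p·G_p(s) = 0 gives s² + 4s + 2.119 = 0.
Matching s² + 2ζω_n s + ω_n²: ω_n = √2.119 = 1.456 rad/s and 2ζω_n = 4, so ζ = 4/(2·1.456) = 1.37.

ζ = 1.37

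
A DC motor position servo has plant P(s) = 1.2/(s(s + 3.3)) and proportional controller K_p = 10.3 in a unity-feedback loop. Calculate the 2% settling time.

From 1 + K_pP(s) = 0: s² + 3.3s + 12.36 = 0 ⇒ ω_n = 3.516, ζ = 0.4693.
2% settling time T_s ≈ 4/(ζω_n) = 4/1.65 = 2.42 s.

T_s ≈ 2.42 s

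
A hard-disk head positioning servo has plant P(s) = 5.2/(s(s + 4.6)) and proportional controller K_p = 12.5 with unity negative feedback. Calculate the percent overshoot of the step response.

39.3%

Closed-loop characteristic equation: s² + 4.6s + 65 = 0, so ω_n = 8.062 rad/s and ζ = 4.6/(2·8.062) = 0.2853.
%OS = 100·exp(−πζ/√(1−ζ²)) = 100·exp(−π·0.2853/√0.9186) = 39.3%.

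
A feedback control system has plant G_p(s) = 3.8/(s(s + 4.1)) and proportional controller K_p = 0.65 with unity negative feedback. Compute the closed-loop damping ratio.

ζ = 1.3

With unity feedback the closed-loop characteristic equation is s² + 4.1s + 0.65·3.8 = s² + 4.1s + 2.47 = 0.
So ω_n² = 2.47 ⇒ ω_n = 1.572 rad/s, and ζ = 4.1/(2ω_n) = 1.3.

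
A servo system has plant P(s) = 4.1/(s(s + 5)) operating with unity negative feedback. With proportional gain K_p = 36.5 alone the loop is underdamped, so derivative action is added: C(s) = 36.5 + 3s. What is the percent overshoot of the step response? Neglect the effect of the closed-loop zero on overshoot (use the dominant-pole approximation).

4.32%

Forward path: (36.5 + 3s)·4.1/(s(s+5)). The closed-loop characteristic equation is s² + (5 + 4.1·3)s + 4.1·36.5 = 0.
That is s² + 17.3s + 149.6 = 0, so ω_n = 12.23 rad/s and ζ = 17.3/(2·12.23) = 0.7071.
%OS = 100·exp(−πζ/√(1−ζ²)) = 4.32%.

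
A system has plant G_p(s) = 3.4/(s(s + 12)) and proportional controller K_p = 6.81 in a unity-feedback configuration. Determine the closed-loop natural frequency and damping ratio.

ω_n = 4.81 rad/s, ζ = 1.25

With unity feedback the closed-loop characteristic equation is s² + 12s + 6.81·3.4 = s² + 12s + 23.15 = 0.
So ω_n² = 23.15 ⇒ ω_n = 4.812 rad/s, and ζ = 12/(2ω_n) = 1.25.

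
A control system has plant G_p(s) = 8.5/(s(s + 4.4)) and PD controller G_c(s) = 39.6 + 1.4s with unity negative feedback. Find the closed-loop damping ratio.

ζ = 0.444

Forward path: (39.6 + 1.4s)·8.5/(s(s+4.4)). The closed-loop characteristic equation is s² + (4.4 + 8.5·1.4)s + 8.5·39.6 = 0.
That is s² + 16.3s + 336.6 = 0, so ω_n = 18.35 rad/s and ζ = 16.3/(2·18.35) = 0.4442.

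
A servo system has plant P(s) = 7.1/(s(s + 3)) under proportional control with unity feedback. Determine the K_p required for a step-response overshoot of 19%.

From %OS = 100·exp(−πζ/√(1−ζ²)) = 19%, ζ = −ln(0.19)/√(π²+ln²(0.19)) = 0.4673.
Characteristic equation s² + 3s + 7.1K_p = 0 gives ζ = 3/(2√(7.1K_p)).
Setting ζ = 0.4673: √(7.1K_p) = 3/(2·0.4673) = 3.21, so K_p = 10.3/7.1 = 1.45.

K_p = 1.45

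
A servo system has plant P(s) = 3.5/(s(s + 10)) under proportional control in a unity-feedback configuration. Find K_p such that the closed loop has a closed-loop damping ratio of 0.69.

Closed-loop characteristic equation: s² + 10s + K_p·3.5 = 0.
So ω_n = √(3.5K_p) and 2ζω_n = 10, giving ζ = 10/(2√(3.5K_p)).
Setting ζ = 0.69: √(3.5K_p) = 10/(2·0.69) = 7.246, so K_p = 52.51/3.5 = 15.

K_p = 15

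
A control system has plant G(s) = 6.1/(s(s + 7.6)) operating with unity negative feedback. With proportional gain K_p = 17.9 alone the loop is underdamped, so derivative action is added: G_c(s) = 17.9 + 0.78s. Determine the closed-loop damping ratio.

Forward path: (17.9 + 0.78s)·6.1/(s(s+7.6)). The closed-loop characteristic equation is s² + (7.6 + 6.1·0.78)s + 6.1·17.9 = 0.
That is s² + 12.36s + 109.2 = 0, so ω_n = 10.45 rad/s and ζ = 12.36/(2·10.45) = 0.5913.

ζ = 0.591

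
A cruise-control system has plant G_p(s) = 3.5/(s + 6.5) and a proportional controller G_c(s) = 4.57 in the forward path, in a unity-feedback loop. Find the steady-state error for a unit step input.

The loop is type 0. Static position error constant K_pos = G_c(0)·G_p(0) = 4.57·0.5385 = 2.461.
Steady-state error to a unit step: e_ss = 1/(1+K_pos) = 1/3.461 = 0.289.

0.289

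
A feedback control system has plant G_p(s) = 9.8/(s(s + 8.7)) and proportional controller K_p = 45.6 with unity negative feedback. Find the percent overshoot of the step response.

51.7%

Closed-loop characteristic equation: s² + 8.7s + 446.9 = 0, so ω_n = 21.14 rad/s and ζ = 8.7/(2·21.14) = 0.2058.
%OS = 100·exp(−πζ/√(1−ζ²)) = 100·exp(−π·0.2058/√0.9577) = 51.7%.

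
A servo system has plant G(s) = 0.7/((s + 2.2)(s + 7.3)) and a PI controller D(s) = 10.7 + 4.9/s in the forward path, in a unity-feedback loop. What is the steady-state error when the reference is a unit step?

0

The open loop D(s)G(s) has a pole at the origin (type 1), so the static position error constant is infinite and e_ss = 1/(1+∞) = 0.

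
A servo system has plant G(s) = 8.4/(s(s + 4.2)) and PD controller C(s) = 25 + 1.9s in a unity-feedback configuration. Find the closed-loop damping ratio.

Forward path: (25 + 1.9s)·8.4/(s(s+4.2)). The closed-loop characteristic equation is s² + (4.2 + 8.4·1.9)s + 8.4·25 = 0.
That is s² + 20.16s + 210 = 0, so ω_n = 14.49 rad/s and ζ = 20.16/(2·14.49) = 0.6956.

ζ = 0.696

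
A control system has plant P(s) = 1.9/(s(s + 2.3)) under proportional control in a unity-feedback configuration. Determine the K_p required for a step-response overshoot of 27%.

From %OS = 100·exp(−πζ/√(1−ζ²)) = 27%, ζ = −ln(0.27)/√(π²+ln²(0.27)) = 0.3847.
Characteristic equation s² + 2.3s + 1.9K_p = 0 gives ζ = 2.3/(2√(1.9K_p)).
Setting ζ = 0.3847: √(1.9K_p) = 2.3/(2·0.3847) = 2.989, so K_p = 8.936/1.9 = 4.7.

K_p = 4.7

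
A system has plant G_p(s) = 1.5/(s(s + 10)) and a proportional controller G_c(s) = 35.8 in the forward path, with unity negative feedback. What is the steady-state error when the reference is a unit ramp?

0.186

The loop has one pole at the origin (type 1). Velocity error constant K_v = lim_{s→0} s·G_c(s)G_p(s) = 35.8·1.5/10 = 5.37.
Steady-state error to a unit ramp: e_ss = 1/K_v = 0.186.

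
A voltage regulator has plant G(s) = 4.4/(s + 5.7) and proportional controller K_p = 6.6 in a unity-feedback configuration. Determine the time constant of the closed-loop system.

τ = 0.0288 s

Closed-loop transfer function: T(s) = K_p·G(s)/(1 + K_p·G(s)) = 29.04/(s + 5.7 + 29.04) = 29.04/(s + 34.74).
Time constant τ = 1/34.74 = 0.0288 s.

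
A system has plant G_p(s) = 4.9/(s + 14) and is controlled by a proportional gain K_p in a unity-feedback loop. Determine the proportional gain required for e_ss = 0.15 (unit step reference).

K_p = 16.2

For a type-0 loop with proportional control, e_ss = 1/(1 + K_p·G_p(0)).
G_p(0) = 0.35. Require 1/(1 + K_p·0.35) = 0.15, so 1 + 0.35·K_p = 6.667.
K_p = (6.667 − 1)/0.35 = 16.2.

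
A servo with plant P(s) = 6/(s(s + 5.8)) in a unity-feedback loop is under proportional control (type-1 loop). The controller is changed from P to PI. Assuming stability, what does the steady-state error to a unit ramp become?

The integrator raises the loop to type 2, so K_v → ∞ and e_ss to a ramp is zero.

0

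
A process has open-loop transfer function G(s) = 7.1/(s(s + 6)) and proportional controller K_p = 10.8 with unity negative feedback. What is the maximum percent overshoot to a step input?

From 1 + K_pG(s) = 0: s² + 6s + 76.68 = 0 ⇒ ω_n = 8.757, ζ = 0.3426.
%OS = 100·exp(−πζ/√(1−ζ²)) = 100·exp(−π·0.3426/√0.8826) = 31.8%.

31.8%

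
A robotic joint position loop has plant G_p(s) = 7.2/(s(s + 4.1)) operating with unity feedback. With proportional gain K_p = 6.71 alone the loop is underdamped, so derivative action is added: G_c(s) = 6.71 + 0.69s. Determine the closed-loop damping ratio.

ζ = 0.652

Forward path: (6.71 + 0.69s)·7.2/(s(s+4.1)). The closed-loop characteristic equation is s² + (4.1 + 7.2·0.69)s + 7.2·6.71 = 0.
That is s² + 9.068s + 48.31 = 0, so ω_n = 6.951 rad/s and ζ = 9.068/(2·6.951) = 0.6523.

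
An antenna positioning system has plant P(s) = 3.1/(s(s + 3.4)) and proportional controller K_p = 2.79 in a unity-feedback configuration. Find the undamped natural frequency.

ω_n = 2.94 rad/s

The closed-loop denominator is s(s+3.4) + 2.79·3.1 = s² + 3.4s + 8.649.
Matching s² + 2ζω_n s + ω_n²: ω_n = √8.649 = 2.941 rad/s and 2ζω_n = 3.4, so ζ = 3.4/(2·2.941) = 0.578.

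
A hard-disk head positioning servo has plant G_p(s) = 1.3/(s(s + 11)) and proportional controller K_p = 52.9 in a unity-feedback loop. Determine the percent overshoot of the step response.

6.18%

The closed-loop denominator s² + 11s + 68.77 gives ω_n = √68.77 = 8.293 and ζ = 11/(2ω_n) = 0.6632.
%OS = 100·exp(−πζ/√(1−ζ²)) = 100·exp(−π·0.6632/√0.5601) = 6.18%.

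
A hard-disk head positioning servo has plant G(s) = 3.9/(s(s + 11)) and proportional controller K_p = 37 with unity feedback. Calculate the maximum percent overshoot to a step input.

From 1 + K_pG(s) = 0: s² + 11s + 144.3 = 0 ⇒ ω_n = 12.01, ζ = 0.4579.
%OS = 100·exp(−πζ/√(1−ζ²)) = 100·exp(−π·0.4579/√0.7904) = 19.8%.

19.8%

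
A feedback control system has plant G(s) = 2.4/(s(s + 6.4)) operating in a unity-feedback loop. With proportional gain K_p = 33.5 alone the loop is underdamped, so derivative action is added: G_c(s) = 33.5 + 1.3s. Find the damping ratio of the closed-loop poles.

ζ = 0.531

Forward path: (33.5 + 1.3s)·2.4/(s(s+6.4)). The closed-loop characteristic equation is s² + (6.4 + 2.4·1.3)s + 2.4·33.5 = 0.
That is s² + 9.52s + 80.4 = 0, so ω_n = 8.967 rad/s and ζ = 9.52/(2·8.967) = 0.5309.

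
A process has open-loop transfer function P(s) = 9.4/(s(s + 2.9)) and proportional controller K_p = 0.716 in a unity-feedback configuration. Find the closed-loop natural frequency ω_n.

ω_n = 2.59 rad/s

The closed-loop denominator is s(s+2.9) + 0.716·9.4 = s² + 2.9s + 6.73.
So ω_n² = 6.73 ⇒ ω_n = 2.594 rad/s, and ζ = 2.9/(2ω_n) = 0.559.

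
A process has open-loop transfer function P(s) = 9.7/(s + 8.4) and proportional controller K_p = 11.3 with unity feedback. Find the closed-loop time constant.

Closed-loop transfer function: T(s) = K_p·P(s)/(1 + K_p·P(s)) = 109.6/(s + 8.4 + 109.6) = 109.6/(s + 118).
Time constant τ = 1/118 = 0.00847 s.

τ = 0.00847 s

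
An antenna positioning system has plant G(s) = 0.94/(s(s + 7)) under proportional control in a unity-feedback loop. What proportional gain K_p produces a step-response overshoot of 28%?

From %OS = 100·exp(−πζ/√(1−ζ²)) = 28%, ζ = −ln(0.28)/√(π²+ln²(0.28)) = 0.3755.
Characteristic equation s² + 7s + 0.94K_p = 0 gives ζ = 7/(2√(0.94K_p)).
Setting ζ = 0.3755: √(0.94K_p) = 7/(2·0.3755) = 9.32, so K_p = 86.86/0.94 = 92.4.

K_p = 92.4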